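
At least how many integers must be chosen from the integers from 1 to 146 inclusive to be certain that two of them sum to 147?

Partition {1, …, 146} into 73 pairs: {1,146}, {2,145}, …, {73,74}.
Choosing 73 integers — say the integers 1 through 73 — takes one from each pair and avoids the property.
Choosing 74 forces two into the same pair by pigeonhole, and those sum to 147. So 74.

74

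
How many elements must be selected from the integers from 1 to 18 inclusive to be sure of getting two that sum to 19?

10

Partition {1, …, 18} into 9 pairs: {1,18}, {2,17}, …, {9,10}.
Choosing 9 integers — say the integers 1 through 9 — takes one from each pair and avoids the property.
Choosing 10 forces two into the same pair by pigeonhole, and those sum to 19. So 10.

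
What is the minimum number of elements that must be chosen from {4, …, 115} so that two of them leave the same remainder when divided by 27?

Group the integers by remainder mod 27; there are 27 residue classes, each nonempty in this range.
Choosing one from each class (27 integers) avoids any shared remainder.
One more choice must repeat a class, so two differ by a multiple of 27. Hence 27 + 1 = 28.

28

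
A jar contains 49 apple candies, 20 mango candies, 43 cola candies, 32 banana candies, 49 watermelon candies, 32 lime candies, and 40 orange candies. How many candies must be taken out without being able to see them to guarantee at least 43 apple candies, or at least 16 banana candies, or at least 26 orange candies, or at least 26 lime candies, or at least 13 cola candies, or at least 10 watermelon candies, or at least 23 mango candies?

149

Each of the 7 flavors has its own threshold; avoid all of them simultaneously.
The worst case stops just short of every target: 42 apple, all 20 mango, 12 cola, 15 banana, 9 watermelon, 25 lime, 25 orange — 42 + 20 + 12 + 15 + 9 + 25 + 25 = 148 candies.
One more candy must push some flavor to its target, so 148 + 1 = 149.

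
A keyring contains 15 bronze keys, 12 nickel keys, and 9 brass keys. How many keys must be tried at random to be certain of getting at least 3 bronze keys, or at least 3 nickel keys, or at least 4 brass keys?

The worst case stops just short of every target: 2 bronze, 2 nickel, 3 brass — 2 + 2 + 3 = 7 keys.
One more key must push some type to its target, so 7 + 1 = 8.

8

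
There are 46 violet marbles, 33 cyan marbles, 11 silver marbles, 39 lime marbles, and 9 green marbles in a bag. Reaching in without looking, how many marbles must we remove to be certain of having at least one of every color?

130

The hardest color to obtain is green: we could draw every other marble first — 138 − 9 = 129 marbles — without a single green one.
The next draw must be green, so 129 + 1 = 130.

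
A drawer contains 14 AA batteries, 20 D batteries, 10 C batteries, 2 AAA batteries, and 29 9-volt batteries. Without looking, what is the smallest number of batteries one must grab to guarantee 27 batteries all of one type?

Treat the 5 types as pigeonholes.
In the worst case we take at most 26 of each type, but all 14 AA, all 20 D, all 10 C, and all 2 AAA (fewer than 26), giving 14 + 20 + 10 + 2 + 26 = 72.
One more battery then forces some type to 27, so 72 + 1 = 73.

73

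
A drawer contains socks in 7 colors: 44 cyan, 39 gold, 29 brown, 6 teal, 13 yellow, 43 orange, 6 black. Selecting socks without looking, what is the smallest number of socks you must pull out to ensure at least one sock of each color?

The hardest color to obtain is teal: we could draw every other sock first — 180 − 6 = 174 socks — without a single teal one.
The next draw must be teal, so 174 + 1 = 175.

175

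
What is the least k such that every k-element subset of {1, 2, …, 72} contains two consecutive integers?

37

Partition {1, …, 72} into 36 pairs: {1,2}, {3,4}, …, {71,72}.
Choosing 36 integers — say the 36 even numbers 2, 4, …, 72 — takes one from each pair and avoids the property.
Choosing 37 forces two into the same pair by pigeonhole, and those are consecutive. So 37.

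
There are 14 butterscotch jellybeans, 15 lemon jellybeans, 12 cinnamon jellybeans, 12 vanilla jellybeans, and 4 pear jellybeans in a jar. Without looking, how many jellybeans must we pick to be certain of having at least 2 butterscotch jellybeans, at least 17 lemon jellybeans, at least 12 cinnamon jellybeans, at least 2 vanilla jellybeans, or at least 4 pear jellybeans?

Each of the 5 flavors has its own threshold; avoid all of them simultaneously.
The worst case stops just short of every target: 1 butterscotch, all 15 lemon, 11 cinnamon, 1 vanilla, 3 pear — 1 + 15 + 11 + 1 + 3 = 31 jellybeans.
One more jellybean must push some flavor to its target, so 31 + 1 = 32.

32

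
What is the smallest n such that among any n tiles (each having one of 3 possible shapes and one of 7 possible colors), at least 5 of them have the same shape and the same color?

85

There are 3 × 7 = 21 (shape, color) combinations acting as pigeonholes.
With 21 × 4 = 84 tiles we could place exactly 4 in each, with no (shape, color) pair reaching 5.
One more forces some (shape, color) pair to hold 5, so 84 + 1 = 85.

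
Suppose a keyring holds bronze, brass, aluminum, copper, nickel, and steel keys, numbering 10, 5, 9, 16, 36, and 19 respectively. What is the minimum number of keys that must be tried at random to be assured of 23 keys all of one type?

82

Treat the 6 types as pigeonholes.
In the worst case we take at most 22 of each type, but all 10 bronze, all 5 brass, all 9 aluminum, all 16 copper, and all 19 steel (fewer than 22), giving 10 + 5 + 9 + 16 + 22 + 19 = 81.
One more key then forces some type to 23, so 81 + 1 = 82.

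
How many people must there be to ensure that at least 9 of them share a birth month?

97

There are 12 months of the year acting as pigeonholes.
With 12 × 8 = 96 people we could place exactly 8 in each, with no class reaching 9.
One more forces some class to hold 9, so 96 + 1 = 97.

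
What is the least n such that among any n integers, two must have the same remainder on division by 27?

Two integers differ by a multiple of 27 exactly when they share a remainder mod 27.
There are 27 residue classes mod 27, so 27 integers can all lie in distinct classes.
One more integer must repeat a residue, giving a difference divisible by 27. So n = 27 + 1 = 28.

28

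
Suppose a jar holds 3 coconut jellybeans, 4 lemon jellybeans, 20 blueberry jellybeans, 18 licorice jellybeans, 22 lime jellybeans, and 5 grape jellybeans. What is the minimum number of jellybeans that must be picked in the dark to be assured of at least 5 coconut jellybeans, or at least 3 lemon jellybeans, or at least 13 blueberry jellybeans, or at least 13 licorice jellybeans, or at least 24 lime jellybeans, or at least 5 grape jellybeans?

The worst case stops just short of every target: all 3 coconut, 2 lemon, 12 blueberry, 12 licorice, all 22 lime, 4 grape — 3 + 2 + 12 + 12 + 22 + 4 = 55 jellybeans.
One more jellybean must push some flavor to its target, so 55 + 1 = 56.

56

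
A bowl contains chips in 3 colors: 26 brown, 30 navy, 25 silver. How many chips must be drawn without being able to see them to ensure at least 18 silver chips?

74

To avoid silver chips as long as possible, exhaust the other 2 colors first.
The worst case draws every non-silver chip first: 26 + 30 = 56.
The next 18 draws are then forced to be silver, giving 56 + 18 = 74.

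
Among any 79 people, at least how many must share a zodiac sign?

There are 12 zodiac signs, which serve as the pigeonholes.
If each of the 12 zodiac signs held at most 6, the total would be at most 12 × 6 = 72 < 79, a contradiction.
So at least one holds ⌈79/12⌉ = 7.

7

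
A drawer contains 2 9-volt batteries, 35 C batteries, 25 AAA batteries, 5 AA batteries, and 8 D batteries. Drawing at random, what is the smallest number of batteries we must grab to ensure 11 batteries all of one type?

Treat the 5 types as pigeonholes.
In the worst case we take at most 10 of each type, but all 2 9-volt, all 5 AA, and all 8 D (fewer than 10), giving 2 + 10 + 10 + 5 + 8 = 35.
One more battery then forces some type to 11, so 35 + 1 = 36.

36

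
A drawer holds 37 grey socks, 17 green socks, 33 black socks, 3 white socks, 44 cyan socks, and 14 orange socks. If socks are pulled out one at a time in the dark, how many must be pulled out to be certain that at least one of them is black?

To avoid black socks as long as possible, exhaust the other 5 colors first.
The worst case draws every non-black sock first: 37 + 17 + 3 + 44 + 14 = 115.
The next draw is then forced to be black, giving 115 + 1 = 116.

116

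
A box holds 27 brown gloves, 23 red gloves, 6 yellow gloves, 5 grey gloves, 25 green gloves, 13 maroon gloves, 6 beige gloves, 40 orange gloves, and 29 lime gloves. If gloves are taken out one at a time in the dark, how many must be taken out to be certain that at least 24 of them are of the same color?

146

Treat the 9 colors as pigeonholes.
In the worst case we take at most 23 of each color, but all 6 yellow, all 5 grey, all 13 maroon, and all 6 beige (fewer than 23), giving 23 + 23 + 6 + 5 + 23 + 13 + 6 + 23 + 23 = 145.
One more glove then forces some color to 24, so 145 + 1 = 146.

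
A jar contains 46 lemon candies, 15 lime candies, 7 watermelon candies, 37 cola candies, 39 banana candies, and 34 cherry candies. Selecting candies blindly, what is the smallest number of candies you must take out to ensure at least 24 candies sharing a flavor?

In the worst case we take at most 23 of each flavor, but all 15 lime and all 7 watermelon (fewer than 23), giving 23 + 15 + 7 + 23 + 23 + 23 = 114.
One more candy then forces some flavor to 24, so 114 + 1 = 115.

115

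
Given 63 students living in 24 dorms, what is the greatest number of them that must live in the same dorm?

If each of the 24 dorms held at most 2, the total would be at most 24 × 2 = 48 < 63, a contradiction.
So at least one holds ⌈63/24⌉ = 3.

3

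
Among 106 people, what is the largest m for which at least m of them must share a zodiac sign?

There are 12 zodiac signs, which serve as the pigeonholes.
If each of the 12 zodiac signs held at most 8, the total would be at most 12 × 8 = 96 < 106, a contradiction.
So at least one holds ⌈106/12⌉ = 9.

9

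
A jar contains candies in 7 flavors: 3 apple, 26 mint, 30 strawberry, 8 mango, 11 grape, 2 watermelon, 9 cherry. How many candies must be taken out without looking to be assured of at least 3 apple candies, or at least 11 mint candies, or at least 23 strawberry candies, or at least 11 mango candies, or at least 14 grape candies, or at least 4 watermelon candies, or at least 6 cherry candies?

61

The worst case stops just short of every target: 2 apple, 10 mint, 22 strawberry, all 8 mango, all 11 grape, all 2 watermelon, 5 cherry — 2 + 10 + 22 + 8 + 11 + 2 + 5 = 60 candies.
One more candy must push some flavor to its target, so 60 + 1 = 61.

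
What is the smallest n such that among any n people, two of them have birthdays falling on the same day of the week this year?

There are 7 days of the week acting as pigeonholes.
With 7 people we could place one in each, avoiding any repeat.
One more forces some class to hold 2, so 7 + 1 = 8.

8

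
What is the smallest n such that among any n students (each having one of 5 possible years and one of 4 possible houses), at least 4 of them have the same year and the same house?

61

There are 5 × 4 = 20 (year, house) combinations acting as pigeonholes.
With 20 × 3 = 60 students we could place exactly 3 in each, with no (year, house) pair reaching 4.
One more forces some (year, house) pair to hold 4, so 60 + 1 = 61.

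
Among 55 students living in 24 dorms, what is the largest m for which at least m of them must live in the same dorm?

3

The 55 students fall into 24 dorms.
If each of the 24 dorms held at most 2, the total would be at most 24 × 2 = 48 < 55, a contradiction.
So at least one holds ⌈55/24⌉ = 3.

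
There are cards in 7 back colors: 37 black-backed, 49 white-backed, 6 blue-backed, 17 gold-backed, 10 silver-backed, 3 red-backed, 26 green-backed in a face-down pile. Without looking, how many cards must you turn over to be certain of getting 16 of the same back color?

80

In the worst case we take at most 15 of each back color, but all 6 blue-backed, all 10 silver-backed, and all 3 red-backed (fewer than 15), giving 15 + 15 + 6 + 15 + 10 + 3 + 15 = 79.
One more card then forces some back color to 16, so 79 + 1 = 80.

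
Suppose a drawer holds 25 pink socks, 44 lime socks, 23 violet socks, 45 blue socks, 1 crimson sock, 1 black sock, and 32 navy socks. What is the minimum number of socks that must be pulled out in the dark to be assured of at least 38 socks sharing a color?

In the worst case we take at most 37 of each color, but all 25 pink, all 23 violet, all 1 crimson, all 1 black, and all 32 navy (fewer than 37), giving 25 + 37 + 23 + 37 + 1 + 1 + 32 = 156.
One more sock then forces some color to 38, so 156 + 1 = 157.

157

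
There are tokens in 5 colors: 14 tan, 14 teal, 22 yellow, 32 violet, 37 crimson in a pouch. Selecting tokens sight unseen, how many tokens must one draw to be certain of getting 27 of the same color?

In the worst case we take at most 26 of each color, but all 14 tan, all 14 teal, and all 22 yellow (fewer than 26), giving 14 + 14 + 22 + 26 + 26 = 102.
One more token then forces some color to 27, so 102 + 1 = 103.

103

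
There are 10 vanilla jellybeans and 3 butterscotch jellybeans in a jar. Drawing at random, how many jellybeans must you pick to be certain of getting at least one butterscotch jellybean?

11

To avoid butterscotch jellybeans as long as possible, exhaust the other 1 flavor first.
The worst case draws every non-butterscotch jellybean first: 10.
The next draw is then forced to be butterscotch, giving 10 + 1 = 11.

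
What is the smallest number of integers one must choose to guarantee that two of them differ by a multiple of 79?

80

Two integers differ by a multiple of 79 exactly when they share a remainder mod 79.
There are 79 residue classes mod 79, so 79 integers can all lie in distinct classes.
One more integer must repeat a residue, giving a difference divisible by 79. So n = 79 + 1 = 80.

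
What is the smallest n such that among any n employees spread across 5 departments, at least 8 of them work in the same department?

There are 5 departments acting as pigeonholes.
With 5 × 7 = 35 employees we could place exactly 7 in each, with no class reaching 8.
One more forces some class to hold 8, so 35 + 1 = 36.

36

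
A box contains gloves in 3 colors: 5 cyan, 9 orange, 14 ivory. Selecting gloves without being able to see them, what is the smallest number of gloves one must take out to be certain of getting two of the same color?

The worst case takes 1 glove of each color without reaching 2 of any: 3 × 1 = 3.
The next glove must bring some color to 2, so 3 + 1 = 4.

4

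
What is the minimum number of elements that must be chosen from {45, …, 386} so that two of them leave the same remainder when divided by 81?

82

Group the integers by remainder mod 81; there are 81 residue classes, each nonempty in this range.
Choosing one from each class (81 integers) avoids any shared remainder.
One more choice must repeat a class, so two differ by a multiple of 81. Hence 81 + 1 = 82.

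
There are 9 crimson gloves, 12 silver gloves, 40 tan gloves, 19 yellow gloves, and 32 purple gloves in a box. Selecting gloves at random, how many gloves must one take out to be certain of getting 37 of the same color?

In the worst case we take at most 36 of each color, but all 9 crimson, all 12 silver, all 19 yellow, and all 32 purple (fewer than 36), giving 9 + 12 + 36 + 19 + 32 = 108.
One more glove then forces some color to 37, so 108 + 1 = 109.

109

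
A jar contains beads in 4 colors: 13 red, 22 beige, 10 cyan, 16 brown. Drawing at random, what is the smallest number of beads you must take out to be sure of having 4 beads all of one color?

Treat the 4 colors as pigeonholes.
The worst case takes 3 beads of each color without reaching 4 of any: 4 × 3 = 12.
The next bead must bring some color to 4, so 12 + 1 = 13.

13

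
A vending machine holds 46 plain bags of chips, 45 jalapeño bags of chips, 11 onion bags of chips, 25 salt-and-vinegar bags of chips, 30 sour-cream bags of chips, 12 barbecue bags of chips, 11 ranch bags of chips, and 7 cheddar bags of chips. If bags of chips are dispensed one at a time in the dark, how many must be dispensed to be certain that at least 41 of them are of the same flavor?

Treat the 8 flavors as pigeonholes.
In the worst case we take at most 40 of each flavor, but all 11 onion, all 25 salt-and-vinegar, all 30 sour-cream, all 12 barbecue, all 11 ranch, and all 7 cheddar (fewer than 40), giving 40 + 40 + 11 + 25 + 30 + 12 + 11 + 7 = 176.
One more bag of chips then forces some flavor to 41, so 176 + 1 = 177.

177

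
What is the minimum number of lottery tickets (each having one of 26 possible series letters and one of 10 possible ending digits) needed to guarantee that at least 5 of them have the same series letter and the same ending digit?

1041

There are 26 × 10 = 260 (series letter, ending digit) combinations acting as pigeonholes.
With 260 × 4 = 1040 lottery tickets we could place exactly 4 in each, with no (series letter, ending digit) pair reaching 5.
One more forces some (series letter, ending digit) pair to hold 5, so 1040 + 1 = 1041.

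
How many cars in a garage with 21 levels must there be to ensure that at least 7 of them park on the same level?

127

There are 21 levels acting as pigeonholes.
With 21 × 6 = 126 cars we could place exactly 6 in each, with no class reaching 7.
One more forces some class to hold 7, so 126 + 1 = 127.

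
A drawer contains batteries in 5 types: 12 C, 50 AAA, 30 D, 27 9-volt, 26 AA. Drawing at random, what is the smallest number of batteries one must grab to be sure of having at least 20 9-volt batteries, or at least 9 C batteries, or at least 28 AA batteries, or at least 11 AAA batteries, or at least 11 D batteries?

The worst case stops just short of every target: 8 C, 10 AAA, 10 D, 19 9-volt, all 26 AA — 8 + 10 + 10 + 19 + 26 = 73 batteries.
One more battery must push some type to its target, so 73 + 1 = 74.

74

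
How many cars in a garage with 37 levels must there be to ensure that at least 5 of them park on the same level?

149

There are 37 levels acting as pigeonholes.
With 37 × 4 = 148 cars we could place exactly 4 in each, with no class reaching 5.
One more forces some class to hold 5, so 148 + 1 = 149.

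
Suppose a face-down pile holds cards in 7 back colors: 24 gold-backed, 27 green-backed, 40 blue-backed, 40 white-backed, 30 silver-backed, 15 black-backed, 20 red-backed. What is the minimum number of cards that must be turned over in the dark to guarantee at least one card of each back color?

182

The hardest back color to obtain is black-backed: we could draw every other card first — 196 − 15 = 181 cards — without a single black-backed one.
The next draw must be black-backed, so 181 + 1 = 182.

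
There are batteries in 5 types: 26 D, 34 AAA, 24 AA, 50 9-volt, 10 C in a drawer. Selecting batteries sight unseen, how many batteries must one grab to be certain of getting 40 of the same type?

In the worst case we take at most 39 of each type, but all 26 D, all 34 AAA, all 24 AA, and all 10 C (fewer than 39), giving 26 + 34 + 24 + 39 + 10 = 133.
One more battery then forces some type to 40, so 133 + 1 = 134.

134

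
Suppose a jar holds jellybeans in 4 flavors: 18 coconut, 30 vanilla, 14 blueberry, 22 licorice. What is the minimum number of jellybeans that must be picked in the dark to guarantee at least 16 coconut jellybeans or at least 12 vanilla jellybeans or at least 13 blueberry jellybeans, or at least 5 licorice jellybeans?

Each of the 4 flavors has its own threshold; avoid all of them simultaneously.
The worst case stops just short of every target: 15 coconut, 11 vanilla, 12 blueberry, 4 licorice — 15 + 11 + 12 + 4 = 42 jellybeans.
One more jellybean must push some flavor to its target, so 42 + 1 = 43.

43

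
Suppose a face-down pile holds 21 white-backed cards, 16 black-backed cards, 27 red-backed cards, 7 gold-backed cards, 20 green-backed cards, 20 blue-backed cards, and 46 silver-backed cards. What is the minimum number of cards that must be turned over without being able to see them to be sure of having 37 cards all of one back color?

148

Treat the 7 back colors as pigeonholes.
In the worst case we take at most 36 of each back color, but all 21 white-backed, all 16 black-backed, all 27 red-backed, all 7 gold-backed, all 20 green-backed, and all 20 blue-backed (fewer than 36), giving 21 + 16 + 27 + 7 + 20 + 20 + 36 = 147.
One more card then forces some back color to 37, so 147 + 1 = 148.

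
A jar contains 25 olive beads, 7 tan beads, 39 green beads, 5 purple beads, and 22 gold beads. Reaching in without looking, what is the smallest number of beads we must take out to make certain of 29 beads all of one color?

88

In the worst case we take at most 28 of each color, but all 25 olive, all 7 tan, all 5 purple, and all 22 gold (fewer than 28), giving 25 + 7 + 28 + 5 + 22 = 87.
One more bead then forces some color to 29, so 87 + 1 = 88.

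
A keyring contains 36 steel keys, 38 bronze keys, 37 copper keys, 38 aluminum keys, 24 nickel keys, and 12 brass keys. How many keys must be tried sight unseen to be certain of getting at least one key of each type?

174

The hardest type to obtain is brass: we could draw every other key first — 185 − 12 = 173 keys — without a single brass one.
The next draw must be brass, so 173 + 1 = 174.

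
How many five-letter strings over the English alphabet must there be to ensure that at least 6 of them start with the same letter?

There are 26 possible first letters acting as pigeonholes.
With 26 × 5 = 130 five-letter strings over the English alphabet we could place exactly 5 in each, with no class reaching 6.
One more forces some class to hold 6, so 130 + 1 = 131.

131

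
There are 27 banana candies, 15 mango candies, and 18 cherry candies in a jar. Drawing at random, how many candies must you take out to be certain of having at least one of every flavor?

The hardest flavor to obtain is mango: we could draw every other candy first — 60 − 15 = 45 candies — without a single mango one.
The next draw must be mango, so 45 + 1 = 46.

46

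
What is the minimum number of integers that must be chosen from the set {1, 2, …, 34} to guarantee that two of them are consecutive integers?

Partition {1, …, 34} into 17 pairs: {1,2}, {3,4}, …, {33,34}.
Choosing 17 integers — say the 17 even numbers 2, 4, …, 34 — takes one from each pair and avoids the property.
Choosing 18 forces two into the same pair by pigeonhole, and those are consecutive. So 18.

18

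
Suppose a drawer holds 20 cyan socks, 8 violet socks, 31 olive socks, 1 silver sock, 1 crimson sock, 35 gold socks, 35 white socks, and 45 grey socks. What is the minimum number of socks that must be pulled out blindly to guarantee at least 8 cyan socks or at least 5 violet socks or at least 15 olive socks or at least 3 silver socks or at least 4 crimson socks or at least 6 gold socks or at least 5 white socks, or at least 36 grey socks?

72

The worst case stops just short of every target: 7 cyan, 4 violet, 14 olive, all 1 silver, all 1 crimson, 5 gold, 4 white, 35 grey — 7 + 4 + 14 + 1 + 1 + 5 + 4 + 35 = 71 socks.
One more sock must push some color to its target, so 71 + 1 = 72.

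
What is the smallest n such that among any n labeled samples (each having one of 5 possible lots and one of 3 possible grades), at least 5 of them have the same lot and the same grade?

61

There are 5 × 3 = 15 (lot, grade) combinations acting as pigeonholes.
With 15 × 4 = 60 labeled samples we could place exactly 4 in each, with no (lot, grade) pair reaching 5.
One more forces some (lot, grade) pair to hold 5, so 60 + 1 = 61.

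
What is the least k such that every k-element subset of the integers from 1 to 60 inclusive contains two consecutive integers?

Partition {1, …, 60} into 30 pairs: {1,2}, {3,4}, …, {59,60}.
Choosing 30 integers — say the 30 even numbers 2, 4, …, 60 — takes one from each pair and avoids the property.
Choosing 31 forces two into the same pair by pigeonhole, and those are consecutive. So 31.

31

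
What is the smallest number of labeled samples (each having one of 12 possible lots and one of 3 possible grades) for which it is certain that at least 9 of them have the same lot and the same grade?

There are 12 × 3 = 36 (lot, grade) combinations acting as pigeonholes.
With 36 × 8 = 288 labeled samples we could place exactly 8 in each, with no (lot, grade) pair reaching 9.
One more forces some (lot, grade) pair to hold 9, so 288 + 1 = 289.

289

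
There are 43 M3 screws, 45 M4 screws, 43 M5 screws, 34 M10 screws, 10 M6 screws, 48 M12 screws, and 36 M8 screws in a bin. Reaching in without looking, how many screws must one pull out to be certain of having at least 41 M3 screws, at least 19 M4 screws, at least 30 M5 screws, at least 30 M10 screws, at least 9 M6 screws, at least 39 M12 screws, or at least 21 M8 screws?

The worst case stops just short of every target: 40 M3, 18 M4, 29 M5, 29 M10, 8 M6, 38 M12, 20 M8 — 40 + 18 + 29 + 29 + 8 + 38 + 20 = 182 screws.
One more screw must push some size to its target, so 182 + 1 = 183.

183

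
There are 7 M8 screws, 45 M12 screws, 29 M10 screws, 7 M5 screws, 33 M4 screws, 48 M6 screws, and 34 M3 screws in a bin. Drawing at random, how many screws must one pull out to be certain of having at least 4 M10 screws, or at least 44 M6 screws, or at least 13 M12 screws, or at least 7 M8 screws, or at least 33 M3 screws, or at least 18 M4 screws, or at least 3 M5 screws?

116

The worst case stops just short of every target: 6 M8, 12 M12, 3 M10, 2 M5, 17 M4, 43 M6, 32 M3 — 6 + 12 + 3 + 2 + 17 + 43 + 32 = 115 screws.
One more screw must push some size to its target, so 115 + 1 = 116.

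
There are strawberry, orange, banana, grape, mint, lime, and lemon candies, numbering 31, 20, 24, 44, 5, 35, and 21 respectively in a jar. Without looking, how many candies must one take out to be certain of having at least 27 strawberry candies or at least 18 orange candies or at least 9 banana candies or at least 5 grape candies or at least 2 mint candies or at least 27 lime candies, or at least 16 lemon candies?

The worst case stops just short of every target: 26 strawberry, 17 orange, 8 banana, 4 grape, 1 mint, 26 lime, 15 lemon — 26 + 17 + 8 + 4 + 1 + 26 + 15 = 97 candies.
One more candy must push some flavor to its target, so 97 + 1 = 98.

98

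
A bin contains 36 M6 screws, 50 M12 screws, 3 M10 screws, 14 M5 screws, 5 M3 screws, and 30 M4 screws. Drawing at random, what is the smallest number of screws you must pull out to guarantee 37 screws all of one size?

Treat the 6 sizes as pigeonholes.
In the worst case we take at most 36 of each size, but all 3 M10, all 14 M5, all 5 M3, and all 30 M4 (fewer than 36), giving 36 + 36 + 3 + 14 + 5 + 30 = 124.
One more screw then forces some size to 37, so 124 + 1 = 125.

125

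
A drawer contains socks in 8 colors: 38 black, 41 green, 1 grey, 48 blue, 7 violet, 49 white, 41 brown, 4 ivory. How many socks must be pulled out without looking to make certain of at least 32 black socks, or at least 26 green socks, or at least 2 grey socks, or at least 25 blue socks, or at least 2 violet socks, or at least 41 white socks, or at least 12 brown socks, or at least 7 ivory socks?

138

Each of the 8 colors has its own threshold; avoid all of them simultaneously.
The worst case stops just short of every target: 31 black, 25 green, 1 grey, 24 blue, 1 violet, 40 white, 11 brown, all 4 ivory — 31 + 25 + 1 + 24 + 1 + 40 + 11 + 4 = 137 socks.
One more sock must push some color to its target, so 137 + 1 = 138.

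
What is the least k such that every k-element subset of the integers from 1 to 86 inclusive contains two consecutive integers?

Partition {1, …, 86} into 43 pairs: {1,2}, {3,4}, …, {85,86}.
Choosing 43 integers — say the 43 even numbers 2, 4, …, 86 — takes one from each pair and avoids the property.
Choosing 44 forces two into the same pair by pigeonhole, and those are consecutive. So 44.

44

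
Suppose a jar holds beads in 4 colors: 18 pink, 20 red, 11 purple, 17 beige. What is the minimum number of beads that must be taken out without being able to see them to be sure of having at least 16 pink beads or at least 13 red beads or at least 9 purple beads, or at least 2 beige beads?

The worst case stops just short of every target: 15 pink, 12 red, 8 purple, 1 beige — 15 + 12 + 8 + 1 = 36 beads.
One more bead must push some color to its target, so 36 + 1 = 37.

37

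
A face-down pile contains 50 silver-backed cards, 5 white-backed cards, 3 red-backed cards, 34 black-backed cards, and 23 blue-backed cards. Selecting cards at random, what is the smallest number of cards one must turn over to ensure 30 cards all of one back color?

90

Treat the 5 back colors as pigeonholes.
In the worst case we take at most 29 of each back color, but all 5 white-backed, all 3 red-backed, and all 23 blue-backed (fewer than 29), giving 29 + 5 + 3 + 29 + 23 = 89.
One more card then forces some back color to 30, so 89 + 1 = 90.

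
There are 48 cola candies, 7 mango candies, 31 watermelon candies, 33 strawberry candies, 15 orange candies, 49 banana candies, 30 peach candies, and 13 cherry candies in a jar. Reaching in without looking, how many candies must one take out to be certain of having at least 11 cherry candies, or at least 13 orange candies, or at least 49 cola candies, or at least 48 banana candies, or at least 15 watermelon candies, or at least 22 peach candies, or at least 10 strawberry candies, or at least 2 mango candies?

163

Each of the 8 flavors has its own threshold; avoid all of them simultaneously.
The worst case stops just short of every target: 48 cola, 1 mango, 14 watermelon, 9 strawberry, 12 orange, 47 banana, 21 peach, 10 cherry — 48 + 1 + 14 + 9 + 12 + 47 + 21 + 10 = 162 candies.
One more candy must push some flavor to its target, so 162 + 1 = 163.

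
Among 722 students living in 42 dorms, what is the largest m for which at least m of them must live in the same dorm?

18

The 722 students fall into 42 dorms.
If each of the 42 dorms held at most 17, the total would be at most 42 × 17 = 714 < 722, a contradiction.
So at least one holds ⌈722/42⌉ = 18.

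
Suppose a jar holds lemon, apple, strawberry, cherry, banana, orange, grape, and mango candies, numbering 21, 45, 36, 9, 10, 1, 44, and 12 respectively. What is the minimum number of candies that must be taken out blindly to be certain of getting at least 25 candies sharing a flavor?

In the worst case we take at most 24 of each flavor, but all 21 lemon, all 9 cherry, all 10 banana, all 1 orange, and all 12 mango (fewer than 24), giving 21 + 24 + 24 + 9 + 10 + 1 + 24 + 12 = 125.
One more candy then forces some flavor to 25, so 125 + 1 = 126.

126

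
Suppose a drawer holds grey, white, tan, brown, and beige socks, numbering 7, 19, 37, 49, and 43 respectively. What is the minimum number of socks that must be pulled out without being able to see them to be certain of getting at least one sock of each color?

The hardest color to obtain is grey: we could draw every other sock first — 155 − 7 = 148 socks — without a single grey one.
The next draw must be grey, so 148 + 1 = 149.

149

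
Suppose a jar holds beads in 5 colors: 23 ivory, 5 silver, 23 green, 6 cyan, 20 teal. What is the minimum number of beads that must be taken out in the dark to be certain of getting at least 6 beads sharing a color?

26

The worst case takes 5 beads of each color without reaching 6 of any: 5 × 5 = 25.
The next bead must bring some color to 6, so 25 + 1 = 26.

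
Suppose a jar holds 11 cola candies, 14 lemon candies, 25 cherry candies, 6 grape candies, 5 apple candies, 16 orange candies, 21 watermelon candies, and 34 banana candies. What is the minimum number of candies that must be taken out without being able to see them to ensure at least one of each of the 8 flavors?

The hardest flavor to obtain is apple: we could draw every other candy first — 132 − 5 = 127 candies — without a single apple one.
The next draw must be apple, so 127 + 1 = 128.

128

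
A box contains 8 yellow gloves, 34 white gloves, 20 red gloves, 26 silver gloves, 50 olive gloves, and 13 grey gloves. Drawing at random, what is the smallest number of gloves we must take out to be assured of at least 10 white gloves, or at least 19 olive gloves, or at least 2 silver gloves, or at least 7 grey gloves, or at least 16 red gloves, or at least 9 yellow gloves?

The worst case stops just short of every target: 8 yellow, 9 white, 15 red, 1 silver, 18 olive, 6 grey — 8 + 9 + 15 + 1 + 18 + 6 = 57 gloves.
One more glove must push some color to its target, so 57 + 1 = 58.

58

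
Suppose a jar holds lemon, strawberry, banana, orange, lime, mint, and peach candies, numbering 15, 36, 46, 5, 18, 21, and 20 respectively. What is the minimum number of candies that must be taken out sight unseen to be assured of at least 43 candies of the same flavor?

Treat the 7 flavors as pigeonholes.
In the worst case we take at most 42 of each flavor, but all 15 lemon, all 36 strawberry, all 5 orange, all 18 lime, all 21 mint, and all 20 peach (fewer than 42), giving 15 + 36 + 42 + 5 + 18 + 21 + 20 = 157.
One more candy then forces some flavor to 43, so 157 + 1 = 158.

158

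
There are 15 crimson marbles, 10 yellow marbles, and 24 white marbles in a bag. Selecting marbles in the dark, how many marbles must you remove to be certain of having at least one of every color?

The hardest color to obtain is yellow: we could draw every other marble first — 49 − 10 = 39 marbles — without a single yellow one.
The next draw must be yellow, so 39 + 1 = 40.

40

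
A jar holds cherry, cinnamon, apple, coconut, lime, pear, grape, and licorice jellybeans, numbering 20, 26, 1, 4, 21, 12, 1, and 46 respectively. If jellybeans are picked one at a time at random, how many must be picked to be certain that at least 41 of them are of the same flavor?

126

In the worst case we take at most 40 of each flavor, but all 20 cherry, all 26 cinnamon, all 1 apple, all 4 coconut, all 21 lime, all 12 pear, and all 1 grape (fewer than 40), giving 20 + 26 + 1 + 4 + 21 + 12 + 1 + 40 = 125.
One more jellybean then forces some flavor to 41, so 125 + 1 = 126.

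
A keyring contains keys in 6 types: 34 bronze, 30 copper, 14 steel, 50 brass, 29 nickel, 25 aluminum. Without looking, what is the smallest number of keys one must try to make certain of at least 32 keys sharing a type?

Treat the 6 types as pigeonholes.
In the worst case we take at most 31 of each type, but all 30 copper, all 14 steel, all 29 nickel, and all 25 aluminum (fewer than 31), giving 31 + 30 + 14 + 31 + 29 + 25 = 160.
One more key then forces some type to 32, so 160 + 1 = 161.

161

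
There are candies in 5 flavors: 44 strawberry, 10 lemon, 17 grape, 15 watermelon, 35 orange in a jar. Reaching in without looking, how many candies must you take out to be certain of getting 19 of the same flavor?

In the worst case we take at most 18 of each flavor, but all 10 lemon, all 17 grape, and all 15 watermelon (fewer than 18), giving 18 + 10 + 17 + 15 + 18 = 78.
One more candy then forces some flavor to 19, so 78 + 1 = 79.

79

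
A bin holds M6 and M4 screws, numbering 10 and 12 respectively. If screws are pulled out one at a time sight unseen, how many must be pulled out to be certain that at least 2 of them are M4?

To avoid M4 screws as long as possible, exhaust the other 1 size first.
The worst case draws every non-M4 screw first: 10.
The next 2 draws are then forced to be M4, giving 10 + 2 = 12.

12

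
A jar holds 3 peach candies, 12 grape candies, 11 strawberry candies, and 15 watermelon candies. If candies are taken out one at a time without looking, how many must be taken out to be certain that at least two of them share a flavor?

5

Treat the 4 flavors as pigeonholes.
The worst case takes 1 candy of each flavor without reaching 2 of any: 4 × 1 = 4.
The next candy must bring some flavor to 2, so 4 + 1 = 5.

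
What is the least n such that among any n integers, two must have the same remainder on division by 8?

9

Two integers differ by a multiple of 8 exactly when they share a remainder mod 8.
There are 8 residue classes mod 8, so 8 integers can all lie in distinct classes.
One more integer must repeat a residue, giving a difference divisible by 8. So n = 8 + 1 = 9.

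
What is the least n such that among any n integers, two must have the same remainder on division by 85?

Two integers differ by a multiple of 85 exactly when they share a remainder mod 85.
There are 85 residue classes mod 85, so 85 integers can all lie in distinct classes.
One more integer must repeat a residue, giving a difference divisible by 85. So n = 85 + 1 = 86.

86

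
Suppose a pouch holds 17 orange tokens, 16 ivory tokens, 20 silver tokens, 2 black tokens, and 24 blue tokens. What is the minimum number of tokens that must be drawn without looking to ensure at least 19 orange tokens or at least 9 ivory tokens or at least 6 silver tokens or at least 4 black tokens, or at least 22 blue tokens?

54

The worst case stops just short of every target: all 17 orange, 8 ivory, 5 silver, all 2 black, 21 blue — 17 + 8 + 5 + 2 + 21 = 53 tokens.
One more token must push some color to its target, so 53 + 1 = 54.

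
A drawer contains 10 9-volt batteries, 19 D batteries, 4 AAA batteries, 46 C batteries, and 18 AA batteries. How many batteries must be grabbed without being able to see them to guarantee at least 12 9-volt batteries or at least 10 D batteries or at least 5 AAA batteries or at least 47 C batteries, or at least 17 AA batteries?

Each of the 5 types has its own threshold; avoid all of them simultaneously.
The worst case stops just short of every target: all 10 9-volt, 9 D, 4 AAA, 46 C, 16 AA — 10 + 9 + 4 + 46 + 16 = 85 batteries.
One more battery must push some type to its target, so 85 + 1 = 86.

86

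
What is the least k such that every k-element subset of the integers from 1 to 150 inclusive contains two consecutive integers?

Partition {1, …, 150} into 75 pairs: {1,2}, {3,4}, …, {149,150}.
Choosing 75 integers — say the 75 even numbers 2, 4, …, 150 — takes one from each pair and avoids the property.
Choosing 76 forces two into the same pair by pigeonhole, and those are consecutive. So 76.

76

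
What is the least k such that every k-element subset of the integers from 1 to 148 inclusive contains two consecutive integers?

75

Partition {1, …, 148} into 74 pairs: {1,2}, {3,4}, …, {147,148}.
Choosing 74 integers — say the 74 even numbers 2, 4, …, 148 — takes one from each pair and avoids the property.
Choosing 75 forces two into the same pair by pigeonhole, and those are consecutive. So 75.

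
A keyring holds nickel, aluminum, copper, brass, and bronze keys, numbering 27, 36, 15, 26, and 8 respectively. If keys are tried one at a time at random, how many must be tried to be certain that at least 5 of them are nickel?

90

To avoid nickel keys as long as possible, exhaust the other 4 types first.
The worst case draws every non-nickel key first: 36 + 15 + 26 + 8 = 85.
The next 5 draws are then forced to be nickel, giving 85 + 5 = 90.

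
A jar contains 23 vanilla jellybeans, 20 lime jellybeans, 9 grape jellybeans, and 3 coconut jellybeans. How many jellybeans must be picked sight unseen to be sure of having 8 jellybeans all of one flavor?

25

In the worst case we take at most 7 of each flavor, but all 3 coconut (fewer than 7), giving 7 + 7 + 7 + 3 = 24.
One more jellybean then forces some flavor to 8, so 24 + 1 = 25.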